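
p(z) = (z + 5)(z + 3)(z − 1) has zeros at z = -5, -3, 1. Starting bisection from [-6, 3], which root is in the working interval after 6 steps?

1

p(-1.5) = -13.125 < 0, so the root lies in [-1.5, 3]
p(0.75) = -5.390625 < 0, so the root lies in [0.75, 3]
p(1.875) = 29.326172 > 0, so the root lies in [0.75, 1.875]
p(1.3125) = 8.5071 > 0, so the root lies in [0.75, 1.3125]
p(1.03125) = 0.7598 > 0, so the root lies in [0.75, 1.03125]
p(0.890625) = -2.5067 < 0, so the root lies in [0.890625, 1.03125]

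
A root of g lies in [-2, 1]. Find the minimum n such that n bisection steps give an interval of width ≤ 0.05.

Width after n steps is 3/2^n. Need 2^n ≥ 3/0.05 = 60.
2^5 = 32 < 60 ≤ 2^6 = 64, so n = 6.

6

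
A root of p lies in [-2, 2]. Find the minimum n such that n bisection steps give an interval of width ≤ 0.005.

10

Width after n steps is 4/2^n. Need 2^n ≥ 4/0.005 = 800.
2^9 = 512 < 800 ≤ 2^10 = 1024, so n = 10.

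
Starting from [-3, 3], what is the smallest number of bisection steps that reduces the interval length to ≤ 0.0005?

14

Width after n steps is 6/2^n. Need 2^n ≥ 6/0.0005 = 12000.
2^13 = 8192 < 12000 ≤ 2^14 = 16384, so n = 14.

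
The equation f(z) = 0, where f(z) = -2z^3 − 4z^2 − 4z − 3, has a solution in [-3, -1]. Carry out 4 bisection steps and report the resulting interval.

z = -2 gives f = 5, positive; keep [-2, -1]
z = -1.5 gives f = 0.75, positive; keep [-1.5, -1]
z = -1.25 gives f = -0.34375, negative; keep [-1.5, -1.25]
z = -1.375 gives f = 0.1367, positive; keep [-1.375, -1.25]

[-1.375, -1.25]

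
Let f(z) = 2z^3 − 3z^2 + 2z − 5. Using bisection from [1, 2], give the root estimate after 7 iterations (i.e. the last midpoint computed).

1.7421875

z = 1.5 gives f = -2, negative; keep [1.5, 2]
z = 1.75 gives f = 0.03125, positive; keep [1.5, 1.75]
z = 1.625 gives f = -1.089844, negative; keep [1.625, 1.75]
z = 1.6875 gives f = -0.5571, negative; keep [1.6875, 1.75]
z = 1.71875 gives f = -0.2701, negative; keep [1.71875, 1.75]
z = 1.734375 gives f = -0.1212, negative; keep [1.734375, 1.75]
z = 1.7421875 gives f = -0.0454, negative; keep [1.7421875, 1.75]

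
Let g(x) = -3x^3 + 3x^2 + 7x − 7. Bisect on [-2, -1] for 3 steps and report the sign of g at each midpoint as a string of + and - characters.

midpoint -1.5: g = -0.625 < 0 → [-2, -1.5]
midpoint -1.75: g = 6.015625 > 0 → [-1.75, -1.5]
midpoint -1.625: g = 2.419922 > 0 → [-1.625, -1.5]

-++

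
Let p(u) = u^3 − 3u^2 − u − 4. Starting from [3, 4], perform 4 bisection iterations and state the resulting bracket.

m = 3.5, p(m) = -1.375 (−); new bracket [3.5, 4]
m = 3.75, p(m) = 2.796875 (+); new bracket [3.5, 3.75]
m = 3.625, p(m) = 0.587891 (+); new bracket [3.5, 3.625]
m = 3.5625, p(m) = -0.4236 (−); new bracket [3.5625, 3.625]

[3.5625, 3.625]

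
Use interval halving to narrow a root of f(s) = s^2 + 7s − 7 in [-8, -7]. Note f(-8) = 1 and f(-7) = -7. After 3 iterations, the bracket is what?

[-8, -7.875]

f(-7.5) = -3.25 < 0, so the root lies in [-8, -7.5]
f(-7.75) = -1.1875 < 0, so the root lies in [-8, -7.75]
f(-7.875) = -0.109375 < 0, so the root lies in [-8, -7.875]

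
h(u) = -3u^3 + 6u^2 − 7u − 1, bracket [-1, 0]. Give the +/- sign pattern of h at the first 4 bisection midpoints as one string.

u = -0.5 gives h = 4.375, positive; keep [-0.5, 0]
u = -0.25 gives h = 1.171875, positive; keep [-0.25, 0]
u = -0.125 gives h = -0.025391, negative; keep [-0.25, -0.125]
u = -0.1875 gives h = 0.5432, positive; keep [-0.1875, -0.125]

++-+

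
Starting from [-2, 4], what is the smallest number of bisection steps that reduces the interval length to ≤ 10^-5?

Width after n steps is 6/2^n. Need 2^n ≥ 6/10^-5 = 600000.
2^19 = 524288 < 600000 ≤ 2^20 = 1048576, so n = 20.

20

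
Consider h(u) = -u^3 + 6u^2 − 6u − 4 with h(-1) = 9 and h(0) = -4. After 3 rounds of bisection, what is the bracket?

m = -0.5, h(m) = 0.625 (+); new bracket [-0.5, 0]
m = -0.25, h(m) = -2.109375 (−); new bracket [-0.5, -0.25]
m = -0.375, h(m) = -0.853516 (−); new bracket [-0.5, -0.375]

[-0.5, -0.375]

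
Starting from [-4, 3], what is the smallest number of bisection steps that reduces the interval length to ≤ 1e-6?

Width after n steps is 7/2^n. Need 2^n ≥ 7/1e-6 = 7000000.
2^22 = 4194304 < 7000000 ≤ 2^23 = 8388608, so n = 23.

23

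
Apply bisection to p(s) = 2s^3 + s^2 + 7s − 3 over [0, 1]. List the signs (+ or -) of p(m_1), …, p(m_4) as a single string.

p(0.5) = 1 > 0, so the root lies in [0, 0.5]
p(0.25) = -1.15625 < 0, so the root lies in [0.25, 0.5]
p(0.375) = -0.128906 < 0, so the root lies in [0.375, 0.5]
p(0.4375) = 0.4214 > 0, so the root lies in [0.375, 0.4375]

+--+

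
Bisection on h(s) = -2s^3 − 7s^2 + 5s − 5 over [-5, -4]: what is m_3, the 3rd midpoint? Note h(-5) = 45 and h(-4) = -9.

-4.125

s = -4.5 gives h = 13, positive; keep [-4.5, -4]
s = -4.25 gives h = 0.84375, positive; keep [-4.25, -4]
s = -4.125 gives h = -4.355469, negative; keep [-4.25, -4.125]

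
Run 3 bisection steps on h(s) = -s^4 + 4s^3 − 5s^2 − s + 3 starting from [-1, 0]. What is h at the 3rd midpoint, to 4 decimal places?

h(-0.5) = 1.6875 > 0, so the root lies in [-1, -0.5]
h(-0.75) = -1.066406 < 0, so the root lies in [-0.75, -0.5]
h(-0.625) = 0.542725 > 0, so the root lies in [-0.75, -0.625]

0.5427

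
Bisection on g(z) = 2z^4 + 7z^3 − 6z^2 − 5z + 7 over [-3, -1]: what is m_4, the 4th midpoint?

z = -2 gives g = -31, negative; keep [-2, -1]
z = -1.5 gives g = -12.5, negative; keep [-1.5, -1]
z = -1.25 gives g = -4.914062, negative; keep [-1.25, -1]
z = -1.125 gives g = -1.7319, negative; keep [-1.125, -1]

-1.125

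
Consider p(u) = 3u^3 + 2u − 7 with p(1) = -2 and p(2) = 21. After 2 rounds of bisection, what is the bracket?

[1, 1.25]

p(1.5) = 6.125 > 0, so the root lies in [1, 1.5]
p(1.25) = 1.359375 > 0, so the root lies in [1, 1.25]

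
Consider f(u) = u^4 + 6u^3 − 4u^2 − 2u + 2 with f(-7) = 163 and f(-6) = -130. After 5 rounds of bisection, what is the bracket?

midpoint -6.5: f = -16.6875 < 0 → [-7, -6.5]
midpoint -6.75: f = 63.910156 > 0 → [-6.75, -6.5]
midpoint -6.625: f = 21.422119 > 0 → [-6.625, -6.5]
midpoint -6.5625: f = 1.835 > 0 → [-6.5625, -6.5]
midpoint -6.53125: f = -7.5575 < 0 → [-6.5625, -6.53125]

[-6.5625, -6.53125]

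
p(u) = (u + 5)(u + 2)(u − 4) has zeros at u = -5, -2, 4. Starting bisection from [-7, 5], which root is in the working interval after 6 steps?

4

p(-1) = -20 < 0, so the root lies in [-1, 5]
p(2) = -56 < 0, so the root lies in [2, 5]
p(3.5) = -23.375 < 0, so the root lies in [3.5, 5]
p(4.25) = 14.4531 > 0, so the root lies in [3.5, 4.25]
p(3.875) = -6.5176 < 0, so the root lies in [3.875, 4.25]
p(4.0625) = 3.4338 > 0, so the root lies in [3.875, 4.0625]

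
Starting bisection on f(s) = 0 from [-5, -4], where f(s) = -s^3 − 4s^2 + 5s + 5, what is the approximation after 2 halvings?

-4.75

s = -4.5 gives f = -7.375, negative; keep [-5, -4.5]
s = -4.75 gives f = -1.828125, negative; keep [-5, -4.75]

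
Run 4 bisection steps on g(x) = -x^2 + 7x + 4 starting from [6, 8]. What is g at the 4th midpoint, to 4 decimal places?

-0.7656

g(7) = 4 > 0, so the root lies in [7, 8]
g(7.5) = 0.25 > 0, so the root lies in [7.5, 8]
g(7.75) = -1.8125 < 0, so the root lies in [7.5, 7.75]
g(7.625) = -0.7656 < 0, so the root lies in [7.5, 7.625]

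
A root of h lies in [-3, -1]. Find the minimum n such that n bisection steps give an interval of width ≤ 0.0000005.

22

Width after n steps is 2/2^n. Need 2^n ≥ 2/0.0000005 = 4000000.
2^21 = 2097152 < 4000000 ≤ 2^22 = 4194304, so n = 22.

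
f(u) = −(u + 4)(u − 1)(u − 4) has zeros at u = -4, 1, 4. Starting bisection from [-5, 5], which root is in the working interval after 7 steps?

-4

f(0) = -16 < 0, so the root lies in [-5, 0]
f(-2.5) = -34.125 < 0, so the root lies in [-5, -2.5]
f(-3.75) = -9.203125 < 0, so the root lies in [-5, -3.75]
f(-4.375) = 16.8809 > 0, so the root lies in [-4.375, -3.75]
f(-4.0625) = 2.551 > 0, so the root lies in [-4.0625, -3.75]
f(-3.90625) = -3.6366 < 0, so the root lies in [-4.0625, -3.90625]
f(-3.984375) = -0.6218 < 0, so the root lies in [-4.0625, -3.984375]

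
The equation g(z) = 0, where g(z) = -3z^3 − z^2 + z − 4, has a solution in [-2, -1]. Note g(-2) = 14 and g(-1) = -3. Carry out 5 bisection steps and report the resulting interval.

m = -1.5, g(m) = 2.375 (+); new bracket [-1.5, -1]
m = -1.25, g(m) = -0.953125 (−); new bracket [-1.5, -1.25]
m = -1.375, g(m) = 0.533203 (+); new bracket [-1.375, -1.25]
m = -1.3125, g(m) = -0.2522 (−); new bracket [-1.375, -1.3125]
m = -1.34375, g(m) = 0.1297 (+); new bracket [-1.34375, -1.3125]

[-1.34375, -1.3125]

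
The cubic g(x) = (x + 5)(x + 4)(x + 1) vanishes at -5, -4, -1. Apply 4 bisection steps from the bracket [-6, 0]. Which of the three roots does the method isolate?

g(-3) = -4 < 0, so the root lies in [-3, 0]
g(-1.5) = -4.375 < 0, so the root lies in [-1.5, 0]
g(-0.75) = 3.453125 > 0, so the root lies in [-1.5, -0.75]
g(-1.125) = -1.3926 < 0, so the root lies in [-1.125, -0.75]

-1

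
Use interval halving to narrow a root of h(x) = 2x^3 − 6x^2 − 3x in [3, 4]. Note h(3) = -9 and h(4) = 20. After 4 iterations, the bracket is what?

m = 3.5, h(m) = 1.75 (+); new bracket [3, 3.5]
m = 3.25, h(m) = -4.46875 (−); new bracket [3.25, 3.5]
m = 3.375, h(m) = -1.582031 (−); new bracket [3.375, 3.5]
m = 3.4375, h(m) = 0.0269 (+); new bracket [3.375, 3.4375]

[3.375, 3.4375]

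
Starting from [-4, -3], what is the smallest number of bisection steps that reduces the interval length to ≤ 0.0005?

Width after n steps is 1/2^n. Need 2^n ≥ 1/0.0005 = 2000.
2^10 = 1024 < 2000 ≤ 2^11 = 2048, so n = 11.

11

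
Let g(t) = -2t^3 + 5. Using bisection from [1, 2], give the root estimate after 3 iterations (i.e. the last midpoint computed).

t = 1.5 gives g = -1.75, negative; keep [1, 1.5]
t = 1.25 gives g = 1.09375, positive; keep [1.25, 1.5]
t = 1.375 gives g = -0.199219, negative; keep [1.25, 1.375]

1.375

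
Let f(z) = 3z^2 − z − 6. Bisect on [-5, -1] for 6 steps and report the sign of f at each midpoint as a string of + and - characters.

+++-++

f(-3) = 24 > 0, so the root lies in [-3, -1]
f(-2) = 8 > 0, so the root lies in [-2, -1]
f(-1.5) = 2.25 > 0, so the root lies in [-1.5, -1]
f(-1.25) = -0.0625 < 0, so the root lies in [-1.5, -1.25]
f(-1.375) = 1.0469 > 0, so the root lies in [-1.375, -1.25]
f(-1.3125) = 0.4805 > 0, so the root lies in [-1.3125, -1.25]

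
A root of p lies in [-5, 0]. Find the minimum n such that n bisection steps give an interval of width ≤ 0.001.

13

Width after n steps is 5/2^n. Need 2^n ≥ 5/0.001 = 5000.
2^12 = 4096 < 5000 ≤ 2^13 = 8192, so n = 13.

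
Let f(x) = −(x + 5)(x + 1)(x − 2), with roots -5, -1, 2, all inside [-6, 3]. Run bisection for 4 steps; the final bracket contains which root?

-5

x = -1.5 gives f = -6.125, negative; keep [-6, -1.5]
x = -3.75 gives f = -19.765625, negative; keep [-6, -3.75]
x = -4.875 gives f = -3.330078, negative; keep [-6, -4.875]
x = -5.4375 gives f = 14.4392, positive; keep [-5.4375, -4.875]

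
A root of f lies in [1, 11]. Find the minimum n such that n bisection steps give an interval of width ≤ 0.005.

11

Width after n steps is 10/2^n. Need 2^n ≥ 10/0.005 = 2000.
2^10 = 1024 < 2000 ≤ 2^11 = 2048, so n = 11.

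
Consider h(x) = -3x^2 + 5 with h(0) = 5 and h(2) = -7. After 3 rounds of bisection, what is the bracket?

[1.25, 1.5]

midpoint 1: h = 2 > 0 → [1, 2]
midpoint 1.5: h = -1.75 < 0 → [1, 1.5]
midpoint 1.25: h = 0.3125 > 0 → [1.25, 1.5]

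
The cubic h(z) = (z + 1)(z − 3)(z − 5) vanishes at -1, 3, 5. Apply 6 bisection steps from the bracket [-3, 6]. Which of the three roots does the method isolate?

-1

h(1.5) = 13.125 > 0, so the root lies in [-3, 1.5]
h(-0.75) = 5.390625 > 0, so the root lies in [-3, -0.75]
h(-1.875) = -29.326172 < 0, so the root lies in [-1.875, -0.75]
h(-1.3125) = -8.5071 < 0, so the root lies in [-1.3125, -0.75]
h(-1.03125) = -0.7598 < 0, so the root lies in [-1.03125, -0.75]
h(-0.890625) = 2.5067 > 0, so the root lies in [-1.03125, -0.890625]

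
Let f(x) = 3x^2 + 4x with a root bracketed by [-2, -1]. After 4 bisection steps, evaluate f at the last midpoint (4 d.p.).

-0.0820

f(-1.5) = 0.75 > 0, so the root lies in [-1.5, -1]
f(-1.25) = -0.3125 < 0, so the root lies in [-1.5, -1.25]
f(-1.375) = 0.171875 > 0, so the root lies in [-1.375, -1.25]
f(-1.3125) = -0.082 < 0, so the root lies in [-1.375, -1.3125]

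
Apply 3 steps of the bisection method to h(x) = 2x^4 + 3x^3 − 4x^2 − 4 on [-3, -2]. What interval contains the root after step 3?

h(-2.5) = 2.25 > 0, so the root lies in [-2.5, -2]
h(-2.25) = -7.164062 < 0, so the root lies in [-2.5, -2.25]
h(-2.375) = -3.118652 < 0, so the root lies in [-2.5, -2.375]

[-2.5, -2.375]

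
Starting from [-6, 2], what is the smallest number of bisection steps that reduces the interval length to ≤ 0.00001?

Width after n steps is 8/2^n. Need 2^n ≥ 8/0.00001 = 800000.
2^19 = 524288 < 800000 ≤ 2^20 = 1048576, so n = 20.

20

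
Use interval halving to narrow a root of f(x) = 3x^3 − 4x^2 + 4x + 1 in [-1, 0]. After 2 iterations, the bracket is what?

[-0.25, 0]

x = -0.5 gives f = -2.375, negative; keep [-0.5, 0]
x = -0.25 gives f = -0.296875, negative; keep [-0.25, 0]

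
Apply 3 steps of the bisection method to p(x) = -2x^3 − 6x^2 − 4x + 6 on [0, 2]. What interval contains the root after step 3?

x = 1 gives p = -6, negative; keep [0, 1]
x = 0.5 gives p = 2.25, positive; keep [0.5, 1]
x = 0.75 gives p = -1.21875, negative; keep [0.5, 0.75]

[0.5, 0.75]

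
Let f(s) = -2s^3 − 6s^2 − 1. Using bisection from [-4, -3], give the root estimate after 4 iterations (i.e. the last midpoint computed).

-3.0625

midpoint -3.5: f = 11.25 > 0 → [-3.5, -3]
midpoint -3.25: f = 4.28125 > 0 → [-3.25, -3]
midpoint -3.125: f = 1.441406 > 0 → [-3.125, -3]
midpoint -3.0625: f = 0.1724 > 0 → [-3.0625, -3]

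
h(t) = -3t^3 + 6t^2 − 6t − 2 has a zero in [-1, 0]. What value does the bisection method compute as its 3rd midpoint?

m = -0.5, h(m) = 2.875 (+); new bracket [-0.5, 0]
m = -0.25, h(m) = -0.078125 (−); new bracket [-0.5, -0.25]
m = -0.375, h(m) = 1.251953 (+); new bracket [-0.375, -0.25]

-0.375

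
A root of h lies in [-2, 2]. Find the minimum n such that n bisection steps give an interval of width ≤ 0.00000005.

Width after n steps is 4/2^n. Need 2^n ≥ 4/0.00000005 = 80000000.
2^26 = 67108864 < 80000000 ≤ 2^27 = 134217728, so n = 27.

27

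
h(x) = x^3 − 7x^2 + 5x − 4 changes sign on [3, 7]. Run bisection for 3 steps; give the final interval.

x = 5 gives h = -29, negative; keep [5, 7]
x = 6 gives h = -10, negative; keep [6, 7]
x = 6.5 gives h = 7.375, positive; keep [6, 6.5]

[6, 6.5]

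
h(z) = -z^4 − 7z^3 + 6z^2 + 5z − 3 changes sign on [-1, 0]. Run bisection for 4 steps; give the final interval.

[-0.8125, -0.75]

midpoint -0.5: h = -3.1875 < 0 → [-1, -0.5]
midpoint -0.75: h = -0.738281 < 0 → [-1, -0.75]
midpoint -0.875: h = 1.322021 > 0 → [-0.875, -0.75]
midpoint -0.8125: h = 0.2173 > 0 → [-0.8125, -0.75]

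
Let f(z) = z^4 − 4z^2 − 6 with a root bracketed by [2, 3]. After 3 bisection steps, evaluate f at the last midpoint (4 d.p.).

3.2542

z = 2.5 gives f = 8.0625, positive; keep [2, 2.5]
z = 2.25 gives f = -0.621094, negative; keep [2.25, 2.5]
z = 2.375 gives f = 3.25415, positive; keep [2.25, 2.375]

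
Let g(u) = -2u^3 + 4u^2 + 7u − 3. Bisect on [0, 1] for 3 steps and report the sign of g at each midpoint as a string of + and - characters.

m = 0.5, g(m) = 1.25 (+); new bracket [0, 0.5]
m = 0.25, g(m) = -1.03125 (−); new bracket [0.25, 0.5]
m = 0.375, g(m) = 0.082031 (+); new bracket [0.25, 0.375]

+-+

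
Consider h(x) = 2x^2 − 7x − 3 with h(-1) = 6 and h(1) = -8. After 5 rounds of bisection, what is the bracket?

[-0.4375, -0.375]

x = 0 gives h = -3, negative; keep [-1, 0]
x = -0.5 gives h = 1, positive; keep [-0.5, 0]
x = -0.25 gives h = -1.125, negative; keep [-0.5, -0.25]
x = -0.375 gives h = -0.0938, negative; keep [-0.5, -0.375]
x = -0.4375 gives h = 0.4453, positive; keep [-0.4375, -0.375]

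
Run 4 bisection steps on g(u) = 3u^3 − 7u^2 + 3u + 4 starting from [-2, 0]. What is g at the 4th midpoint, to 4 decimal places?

u = -1 gives g = -9, negative; keep [-1, 0]
u = -0.5 gives g = 0.375, positive; keep [-1, -0.5]
u = -0.75 gives g = -3.453125, negative; keep [-0.75, -0.5]
u = -0.625 gives g = -1.3418, negative; keep [-0.625, -0.5]

-1.3418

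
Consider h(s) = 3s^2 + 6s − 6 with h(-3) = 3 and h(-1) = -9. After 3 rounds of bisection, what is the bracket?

s = -2 gives h = -6, negative; keep [-3, -2]
s = -2.5 gives h = -2.25, negative; keep [-3, -2.5]
s = -2.75 gives h = 0.1875, positive; keep [-2.75, -2.5]

[-2.75, -2.5]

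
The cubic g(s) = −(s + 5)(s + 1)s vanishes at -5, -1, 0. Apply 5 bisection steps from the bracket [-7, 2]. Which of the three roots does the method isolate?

-5

m = -2.5, g(m) = -9.375 (−); new bracket [-7, -2.5]
m = -4.75, g(m) = -4.453125 (−); new bracket [-7, -4.75]
m = -5.875, g(m) = 25.060547 (+); new bracket [-5.875, -4.75]
m = -5.3125, g(m) = 7.1594 (+); new bracket [-5.3125, -4.75]
m = -5.03125, g(m) = 0.6338 (+); new bracket [-5.03125, -4.75]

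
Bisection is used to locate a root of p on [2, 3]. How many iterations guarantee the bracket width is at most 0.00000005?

25

Width after n steps is 1/2^n. Need 2^n ≥ 1/0.00000005 = 20000000.
2^24 = 16777216 < 20000000 ≤ 2^25 = 33554432, so n = 25.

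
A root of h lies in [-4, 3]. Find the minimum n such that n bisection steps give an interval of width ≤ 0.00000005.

28

Width after n steps is 7/2^n. Need 2^n ≥ 7/0.00000005 = 140000000.
2^27 = 134217728 < 140000000 ≤ 2^28 = 268435456, so n = 28.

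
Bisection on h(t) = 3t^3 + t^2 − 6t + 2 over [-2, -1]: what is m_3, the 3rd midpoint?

midpoint -1.5: h = 3.125 > 0 → [-2, -1.5]
midpoint -1.75: h = -0.515625 < 0 → [-1.75, -1.5]
midpoint -1.625: h = 1.517578 > 0 → [-1.75, -1.625]

-1.625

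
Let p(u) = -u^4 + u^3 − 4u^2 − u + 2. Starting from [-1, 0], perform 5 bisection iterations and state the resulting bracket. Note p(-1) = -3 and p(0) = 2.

p(-0.5) = 1.3125 > 0, so the root lies in [-1, -0.5]
p(-0.75) = -0.238281 < 0, so the root lies in [-0.75, -0.5]
p(-0.625) = 0.665771 > 0, so the root lies in [-0.75, -0.625]
p(-0.6875) = 0.2485 > 0, so the root lies in [-0.75, -0.6875]
p(-0.71875) = 0.0142 > 0, so the root lies in [-0.75, -0.71875]

[-0.75, -0.71875]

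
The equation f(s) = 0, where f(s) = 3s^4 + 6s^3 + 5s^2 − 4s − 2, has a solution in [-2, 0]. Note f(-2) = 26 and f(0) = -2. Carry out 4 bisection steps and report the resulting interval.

[-0.5, -0.375]

midpoint -1: f = 4 > 0 → [-1, 0]
midpoint -0.5: f = 0.6875 > 0 → [-0.5, 0]
midpoint -0.25: f = -0.769531 < 0 → [-0.5, -0.25]
midpoint -0.375: f = -0.054 < 0 → [-0.5, -0.375]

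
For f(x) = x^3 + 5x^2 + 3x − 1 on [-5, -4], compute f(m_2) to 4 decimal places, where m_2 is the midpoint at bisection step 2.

m = -4.5, f(m) = -4.375 (−); new bracket [-4.5, -4]
m = -4.25, f(m) = -0.203125 (−); new bracket [-4.25, -4]

-0.2031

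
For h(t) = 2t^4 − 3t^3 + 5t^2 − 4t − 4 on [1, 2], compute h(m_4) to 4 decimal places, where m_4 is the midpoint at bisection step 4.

0.2107

m = 1.5, h(m) = 1.25 (+); new bracket [1, 1.5]
m = 1.25, h(m) = -2.164062 (−); new bracket [1.25, 1.5]
m = 1.375, h(m) = -0.696777 (−); new bracket [1.375, 1.5]
m = 1.4375, h(m) = 0.2107 (+); new bracket [1.375, 1.4375]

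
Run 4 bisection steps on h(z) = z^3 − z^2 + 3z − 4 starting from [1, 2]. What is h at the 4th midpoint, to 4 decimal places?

-0.1731

m = 1.5, h(m) = 1.625 (+); new bracket [1, 1.5]
m = 1.25, h(m) = 0.140625 (+); new bracket [1, 1.25]
m = 1.125, h(m) = -0.466797 (−); new bracket [1.125, 1.25]
m = 1.1875, h(m) = -0.1731 (−); new bracket [1.1875, 1.25]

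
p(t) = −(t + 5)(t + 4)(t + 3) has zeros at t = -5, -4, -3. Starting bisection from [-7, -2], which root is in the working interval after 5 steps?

m = -4.5, p(m) = -0.375 (−); new bracket [-7, -4.5]
m = -5.75, p(m) = 3.609375 (+); new bracket [-5.75, -4.5]
m = -5.125, p(m) = 0.298828 (+); new bracket [-5.125, -4.5]
m = -4.8125, p(m) = -0.2761 (−); new bracket [-5.125, -4.8125]
m = -4.96875, p(m) = -0.0596 (−); new bracket [-5.125, -4.96875]

-5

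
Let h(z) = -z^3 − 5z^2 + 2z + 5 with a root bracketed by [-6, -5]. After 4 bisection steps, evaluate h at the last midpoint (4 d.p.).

midpoint -5.5: h = 9.125 > 0 → [-5.5, -5]
midpoint -5.25: h = 1.390625 > 0 → [-5.25, -5]
midpoint -5.125: h = -1.966797 < 0 → [-5.25, -5.125]
midpoint -5.1875: h = -0.3293 < 0 → [-5.25, -5.1875]

-0.3293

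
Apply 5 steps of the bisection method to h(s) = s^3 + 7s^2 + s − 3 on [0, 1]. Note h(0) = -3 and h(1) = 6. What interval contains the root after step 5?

midpoint 0.5: h = -0.625 < 0 → [0.5, 1]
midpoint 0.75: h = 2.109375 > 0 → [0.5, 0.75]
midpoint 0.625: h = 0.603516 > 0 → [0.5, 0.625]
midpoint 0.5625: h = -0.0447 < 0 → [0.5625, 0.625]
midpoint 0.59375: h = 0.2708 > 0 → [0.5625, 0.59375]

[0.5625, 0.59375]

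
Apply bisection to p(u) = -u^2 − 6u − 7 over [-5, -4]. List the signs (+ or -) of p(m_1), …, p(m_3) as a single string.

-++

m = -4.5, p(m) = -0.25 (−); new bracket [-4.5, -4]
m = -4.25, p(m) = 0.4375 (+); new bracket [-4.5, -4.25]
m = -4.375, p(m) = 0.109375 (+); new bracket [-4.5, -4.375]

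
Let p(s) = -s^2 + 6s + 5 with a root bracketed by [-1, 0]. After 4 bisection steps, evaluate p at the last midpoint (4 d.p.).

0.4023

m = -0.5, p(m) = 1.75 (+); new bracket [-1, -0.5]
m = -0.75, p(m) = -0.0625 (−); new bracket [-0.75, -0.5]
m = -0.625, p(m) = 0.859375 (+); new bracket [-0.75, -0.625]
m = -0.6875, p(m) = 0.4023 (+); new bracket [-0.75, -0.6875]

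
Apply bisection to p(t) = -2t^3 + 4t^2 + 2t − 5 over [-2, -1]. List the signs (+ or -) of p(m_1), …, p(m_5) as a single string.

midpoint -1.5: p = 7.75 > 0 → [-1.5, -1]
midpoint -1.25: p = 2.65625 > 0 → [-1.25, -1]
midpoint -1.125: p = 0.660156 > 0 → [-1.125, -1]
midpoint -1.0625: p = -0.2104 < 0 → [-1.125, -1.0625]
midpoint -1.09375: p = 0.2145 > 0 → [-1.09375, -1.0625]

+++-+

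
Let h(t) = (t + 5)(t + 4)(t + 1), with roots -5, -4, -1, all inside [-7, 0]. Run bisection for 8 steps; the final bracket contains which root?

t = -3.5 gives h = -1.875, negative; keep [-3.5, 0]
t = -1.75 gives h = -5.484375, negative; keep [-1.75, 0]
t = -0.875 gives h = 1.611328, positive; keep [-1.75, -0.875]
t = -1.3125 gives h = -3.0969, negative; keep [-1.3125, -0.875]
t = -1.09375 gives h = -1.0643, negative; keep [-1.09375, -0.875]
t = -0.984375 gives h = 0.1892, positive; keep [-1.09375, -0.984375]
t = -1.0390625 gives h = -0.4581, negative; keep [-1.0390625, -0.984375]
t = -1.01171875 gives h = -0.1397, negative; keep [-1.01171875, -0.984375]

-1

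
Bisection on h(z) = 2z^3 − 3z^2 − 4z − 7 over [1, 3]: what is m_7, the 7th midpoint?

h(2) = -11 < 0, so the root lies in [2, 3]
h(2.5) = -4.5 < 0, so the root lies in [2.5, 3]
h(2.75) = 0.90625 > 0, so the root lies in [2.5, 2.75]
h(2.625) = -1.9961 < 0, so the root lies in [2.625, 2.75]
h(2.6875) = -0.5962 < 0, so the root lies in [2.6875, 2.75]
h(2.71875) = 0.142 > 0, so the root lies in [2.6875, 2.71875]
h(2.703125) = -0.2303 < 0, so the root lies in [2.703125, 2.71875]

2.703125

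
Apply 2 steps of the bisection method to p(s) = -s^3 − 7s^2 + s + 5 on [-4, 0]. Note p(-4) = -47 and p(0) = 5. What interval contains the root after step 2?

[-1, 0]

s = -2 gives p = -17, negative; keep [-2, 0]
s = -1 gives p = -2, negative; keep [-1, 0]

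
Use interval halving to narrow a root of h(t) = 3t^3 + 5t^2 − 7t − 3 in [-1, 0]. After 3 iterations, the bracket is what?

t = -0.5 gives h = 1.375, positive; keep [-0.5, 0]
t = -0.25 gives h = -0.984375, negative; keep [-0.5, -0.25]
t = -0.375 gives h = 0.169922, positive; keep [-0.375, -0.25]

[-0.375, -0.25]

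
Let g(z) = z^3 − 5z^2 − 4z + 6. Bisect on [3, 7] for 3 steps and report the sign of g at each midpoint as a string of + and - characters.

g(5) = -14 < 0, so the root lies in [5, 7]
g(6) = 18 > 0, so the root lies in [5, 6]
g(5.5) = -0.875 < 0, so the root lies in [5.5, 6]

-+-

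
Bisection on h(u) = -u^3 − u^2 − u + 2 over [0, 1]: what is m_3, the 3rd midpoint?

h(0.5) = 1.125 > 0, so the root lies in [0.5, 1]
h(0.75) = 0.265625 > 0, so the root lies in [0.75, 1]
h(0.875) = -0.310547 < 0, so the root lies in [0.75, 0.875]

0.875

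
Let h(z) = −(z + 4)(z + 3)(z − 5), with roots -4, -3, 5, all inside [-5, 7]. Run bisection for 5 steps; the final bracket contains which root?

midpoint 1: h = 80 > 0 → [1, 7]
midpoint 4: h = 56 > 0 → [4, 7]
midpoint 5.5: h = -40.375 < 0 → [4, 5.5]
midpoint 4.75: h = 16.9531 > 0 → [4.75, 5.5]
midpoint 5.125: h = -9.2676 < 0 → [4.75, 5.125]

5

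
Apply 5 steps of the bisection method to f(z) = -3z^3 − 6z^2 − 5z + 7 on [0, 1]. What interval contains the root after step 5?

midpoint 0.5: f = 2.625 > 0 → [0.5, 1]
midpoint 0.75: f = -1.390625 < 0 → [0.5, 0.75]
midpoint 0.625: f = 0.798828 > 0 → [0.625, 0.75]
midpoint 0.6875: f = -0.2483 < 0 → [0.625, 0.6875]
midpoint 0.65625: f = 0.2869 > 0 → [0.65625, 0.6875]

[0.65625, 0.6875]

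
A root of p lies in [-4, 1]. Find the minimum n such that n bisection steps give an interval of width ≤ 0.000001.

23

Width after n steps is 5/2^n. Need 2^n ≥ 5/0.000001 = 5000000.
2^22 = 4194304 < 5000000 ≤ 2^23 = 8388608, so n = 23.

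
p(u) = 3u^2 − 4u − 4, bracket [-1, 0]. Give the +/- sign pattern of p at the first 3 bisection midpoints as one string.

u = -0.5 gives p = -1.25, negative; keep [-1, -0.5]
u = -0.75 gives p = 0.6875, positive; keep [-0.75, -0.5]
u = -0.625 gives p = -0.328125, negative; keep [-0.75, -0.625]

-+-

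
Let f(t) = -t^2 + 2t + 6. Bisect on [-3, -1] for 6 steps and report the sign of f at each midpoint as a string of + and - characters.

m = -2, f(m) = -2 (−); new bracket [-2, -1]
m = -1.5, f(m) = 0.75 (+); new bracket [-2, -1.5]
m = -1.75, f(m) = -0.5625 (−); new bracket [-1.75, -1.5]
m = -1.625, f(m) = 0.1094 (+); new bracket [-1.75, -1.625]
m = -1.6875, f(m) = -0.2227 (−); new bracket [-1.6875, -1.625]
m = -1.65625, f(m) = -0.0557 (−); new bracket [-1.65625, -1.625]

-+-+--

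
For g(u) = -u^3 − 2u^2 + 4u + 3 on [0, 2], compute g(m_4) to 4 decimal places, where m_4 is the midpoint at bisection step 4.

g(1) = 4 > 0, so the root lies in [1, 2]
g(1.5) = 1.125 > 0, so the root lies in [1.5, 2]
g(1.75) = -1.484375 < 0, so the root lies in [1.5, 1.75]
g(1.625) = -0.0723 < 0, so the root lies in [1.5, 1.625]

-0.0723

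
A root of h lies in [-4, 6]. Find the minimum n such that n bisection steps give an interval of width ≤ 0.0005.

Width after n steps is 10/2^n. Need 2^n ≥ 10/0.0005 = 20000.
2^14 = 16384 < 20000 ≤ 2^15 = 32768, so n = 15.

15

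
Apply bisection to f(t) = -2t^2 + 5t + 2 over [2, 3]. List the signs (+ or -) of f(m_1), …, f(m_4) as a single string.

++-+

t = 2.5 gives f = 2, positive; keep [2.5, 3]
t = 2.75 gives f = 0.625, positive; keep [2.75, 3]
t = 2.875 gives f = -0.15625, negative; keep [2.75, 2.875]
t = 2.8125 gives f = 0.2422, positive; keep [2.8125, 2.875]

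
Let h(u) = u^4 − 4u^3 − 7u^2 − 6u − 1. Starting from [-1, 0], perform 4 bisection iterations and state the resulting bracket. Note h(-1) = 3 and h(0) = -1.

[-0.25, -0.1875]

u = -0.5 gives h = 0.8125, positive; keep [-0.5, 0]
u = -0.25 gives h = 0.128906, positive; keep [-0.25, 0]
u = -0.125 gives h = -0.351318, negative; keep [-0.25, -0.125]
u = -0.1875 gives h = -0.0935, negative; keep [-0.25, -0.1875]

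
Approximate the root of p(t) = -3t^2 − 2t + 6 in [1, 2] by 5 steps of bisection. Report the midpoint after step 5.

p(1.5) = -3.75 < 0, so the root lies in [1, 1.5]
p(1.25) = -1.1875 < 0, so the root lies in [1, 1.25]
p(1.125) = -0.046875 < 0, so the root lies in [1, 1.125]
p(1.0625) = 0.4883 > 0, so the root lies in [1.0625, 1.125]
p(1.09375) = 0.2236 > 0, so the root lies in [1.09375, 1.125]

1.09375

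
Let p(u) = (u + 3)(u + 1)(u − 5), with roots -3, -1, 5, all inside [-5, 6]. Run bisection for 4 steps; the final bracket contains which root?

m = 0.5, p(m) = -23.625 (−); new bracket [0.5, 6]
m = 3.25, p(m) = -46.484375 (−); new bracket [3.25, 6]
m = 4.625, p(m) = -16.083984 (−); new bracket [4.625, 6]
m = 5.3125, p(m) = 16.3977 (+); new bracket [4.625, 5.3125]

5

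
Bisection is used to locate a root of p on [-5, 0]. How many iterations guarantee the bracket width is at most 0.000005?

Width after n steps is 5/2^n. Need 2^n ≥ 5/0.000005 = 1000000.
2^19 = 524288 < 1000000 ≤ 2^20 = 1048576, so n = 20.

20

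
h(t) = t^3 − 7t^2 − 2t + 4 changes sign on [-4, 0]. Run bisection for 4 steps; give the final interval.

h(-2) = -28 < 0, so the root lies in [-2, 0]
h(-1) = -2 < 0, so the root lies in [-1, 0]
h(-0.5) = 3.125 > 0, so the root lies in [-1, -0.5]
h(-0.75) = 1.1406 > 0, so the root lies in [-1, -0.75]

[-1, -0.75]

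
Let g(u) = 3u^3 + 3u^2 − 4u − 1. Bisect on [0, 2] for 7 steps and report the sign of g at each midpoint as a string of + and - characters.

g(1) = 1 > 0, so the root lies in [0, 1]
g(0.5) = -1.875 < 0, so the root lies in [0.5, 1]
g(0.75) = -1.046875 < 0, so the root lies in [0.75, 1]
g(0.875) = -0.1934 < 0, so the root lies in [0.875, 1]
g(0.9375) = 0.3586 > 0, so the root lies in [0.875, 0.9375]
g(0.90625) = 0.0717 > 0, so the root lies in [0.875, 0.90625]
g(0.890625) = -0.0635 < 0, so the root lies in [0.890625, 0.90625]

+---++-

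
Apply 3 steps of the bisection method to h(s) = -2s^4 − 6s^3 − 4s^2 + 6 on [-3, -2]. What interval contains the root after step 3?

[-2.5, -2.375]

s = -2.5 gives h = -3.375, negative; keep [-2.5, -2]
s = -2.25 gives h = 2.835938, positive; keep [-2.5, -2.25]
s = -2.375 gives h = 0.183105, positive; keep [-2.5, -2.375]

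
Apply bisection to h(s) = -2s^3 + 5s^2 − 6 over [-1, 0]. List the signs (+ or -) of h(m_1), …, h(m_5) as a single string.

s = -0.5 gives h = -4.5, negative; keep [-1, -0.5]
s = -0.75 gives h = -2.34375, negative; keep [-1, -0.75]
s = -0.875 gives h = -0.832031, negative; keep [-1, -0.875]
s = -0.9375 gives h = 0.0425, positive; keep [-0.9375, -0.875]
s = -0.90625 gives h = -0.405, negative; keep [-0.9375, -0.90625]

---+-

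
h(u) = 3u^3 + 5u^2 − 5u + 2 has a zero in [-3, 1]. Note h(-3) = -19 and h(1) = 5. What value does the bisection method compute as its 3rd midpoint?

-2.5

u = -1 gives h = 9, positive; keep [-3, -1]
u = -2 gives h = 8, positive; keep [-3, -2]
u = -2.5 gives h = -1.125, negative; keep [-2.5, -2]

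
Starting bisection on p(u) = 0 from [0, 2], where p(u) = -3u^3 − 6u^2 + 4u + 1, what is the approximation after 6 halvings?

p(1) = -4 < 0, so the root lies in [0, 1]
p(0.5) = 1.125 > 0, so the root lies in [0.5, 1]
p(0.75) = -0.640625 < 0, so the root lies in [0.5, 0.75]
p(0.625) = 0.4238 > 0, so the root lies in [0.625, 0.75]
p(0.6875) = -0.0608 < 0, so the root lies in [0.625, 0.6875]
p(0.65625) = 0.1931 > 0, so the root lies in [0.65625, 0.6875]

0.65625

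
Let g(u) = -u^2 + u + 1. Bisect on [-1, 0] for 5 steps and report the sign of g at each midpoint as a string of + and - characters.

+--++

midpoint -0.5: g = 0.25 > 0 → [-1, -0.5]
midpoint -0.75: g = -0.3125 < 0 → [-0.75, -0.5]
midpoint -0.625: g = -0.015625 < 0 → [-0.625, -0.5]
midpoint -0.5625: g = 0.1211 > 0 → [-0.625, -0.5625]
midpoint -0.59375: g = 0.0537 > 0 → [-0.625, -0.59375]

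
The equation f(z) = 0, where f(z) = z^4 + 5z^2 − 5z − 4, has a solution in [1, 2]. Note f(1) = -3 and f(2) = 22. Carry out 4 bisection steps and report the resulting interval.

z = 1.5 gives f = 4.8125, positive; keep [1, 1.5]
z = 1.25 gives f = 0.003906, positive; keep [1, 1.25]
z = 1.125 gives f = -1.695068, negative; keep [1.125, 1.25]
z = 1.1875 gives f = -0.8982, negative; keep [1.1875, 1.25]

[1.1875, 1.25]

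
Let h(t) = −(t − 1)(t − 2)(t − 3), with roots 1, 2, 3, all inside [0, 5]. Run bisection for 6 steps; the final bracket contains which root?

t = 2.5 gives h = 0.375, positive; keep [2.5, 5]
t = 3.75 gives h = -3.609375, negative; keep [2.5, 3.75]
t = 3.125 gives h = -0.298828, negative; keep [2.5, 3.125]
t = 2.8125 gives h = 0.2761, positive; keep [2.8125, 3.125]
t = 2.96875 gives h = 0.0596, positive; keep [2.96875, 3.125]
t = 3.046875 gives h = -0.1004, negative; keep [2.96875, 3.046875]

3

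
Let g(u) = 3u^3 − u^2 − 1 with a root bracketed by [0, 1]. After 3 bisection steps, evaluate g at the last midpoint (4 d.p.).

0.2441

midpoint 0.5: g = -0.875 < 0 → [0.5, 1]
midpoint 0.75: g = -0.296875 < 0 → [0.75, 1]
midpoint 0.875: g = 0.244141 > 0 → [0.75, 0.875]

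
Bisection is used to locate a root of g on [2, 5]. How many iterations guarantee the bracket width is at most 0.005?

10

Width after n steps is 3/2^n. Need 2^n ≥ 3/0.005 = 600.
2^9 = 512 < 600 ≤ 2^10 = 1024, so n = 10.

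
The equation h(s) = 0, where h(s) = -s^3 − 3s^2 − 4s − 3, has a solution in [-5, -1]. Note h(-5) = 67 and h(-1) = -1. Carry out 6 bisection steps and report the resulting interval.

h(-3) = 9 > 0, so the root lies in [-3, -1]
h(-2) = 1 > 0, so the root lies in [-2, -1]
h(-1.5) = -0.375 < 0, so the root lies in [-2, -1.5]
h(-1.75) = 0.1719 > 0, so the root lies in [-1.75, -1.5]
h(-1.625) = -0.1309 < 0, so the root lies in [-1.75, -1.625]
h(-1.6875) = 0.0125 > 0, so the root lies in [-1.6875, -1.625]

[-1.6875, -1.625]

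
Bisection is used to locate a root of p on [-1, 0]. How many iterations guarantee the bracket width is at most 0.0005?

Width after n steps is 1/2^n. Need 2^n ≥ 1/0.0005 = 2000.
2^10 = 1024 < 2000 ≤ 2^11 = 2048, so n = 11.

11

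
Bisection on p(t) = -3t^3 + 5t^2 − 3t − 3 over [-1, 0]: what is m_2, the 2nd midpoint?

t = -0.5 gives p = 0.125, positive; keep [-0.5, 0]
t = -0.25 gives p = -1.890625, negative; keep [-0.5, -0.25]

-0.25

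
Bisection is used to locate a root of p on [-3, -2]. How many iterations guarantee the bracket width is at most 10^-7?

24

Width after n steps is 1/2^n. Need 2^n ≥ 1/10^-7 = 10000000.
2^23 = 8388608 < 10000000 ≤ 2^24 = 16777216, so n = 24.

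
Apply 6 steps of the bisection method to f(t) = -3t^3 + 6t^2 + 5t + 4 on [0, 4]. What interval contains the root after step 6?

[2.75, 2.8125]

f(2) = 14 > 0, so the root lies in [2, 4]
f(3) = -8 < 0, so the root lies in [2, 3]
f(2.5) = 7.125 > 0, so the root lies in [2.5, 3]
f(2.75) = 0.7344 > 0, so the root lies in [2.75, 3]
f(2.875) = -3.3223 < 0, so the root lies in [2.75, 2.875]
f(2.8125) = -1.2185 < 0, so the root lies in [2.75, 2.8125]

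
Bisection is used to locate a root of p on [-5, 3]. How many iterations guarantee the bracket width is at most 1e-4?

Width after n steps is 8/2^n. Need 2^n ≥ 8/1e-4 = 80000.
2^16 = 65536 < 80000 ≤ 2^17 = 131072, so n = 17.

17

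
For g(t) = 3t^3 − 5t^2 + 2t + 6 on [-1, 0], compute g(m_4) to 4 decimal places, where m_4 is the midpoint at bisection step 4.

midpoint -0.5: g = 3.375 > 0 → [-1, -0.5]
midpoint -0.75: g = 0.421875 > 0 → [-1, -0.75]
midpoint -0.875: g = -1.587891 < 0 → [-0.875, -0.75]
midpoint -0.8125: g = -0.5349 < 0 → [-0.8125, -0.75]

-0.5349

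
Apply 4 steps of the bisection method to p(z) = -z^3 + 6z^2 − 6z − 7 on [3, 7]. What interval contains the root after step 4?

m = 5, p(m) = -12 (−); new bracket [3, 5]
m = 4, p(m) = 1 (+); new bracket [4, 5]
m = 4.5, p(m) = -3.625 (−); new bracket [4, 4.5]
m = 4.25, p(m) = -0.8906 (−); new bracket [4, 4.25]

[4, 4.25]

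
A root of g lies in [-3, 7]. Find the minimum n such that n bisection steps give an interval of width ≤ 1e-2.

10

Width after n steps is 10/2^n. Need 2^n ≥ 10/1e-2 = 1000.
2^9 = 512 < 1000 ≤ 2^10 = 1024, so n = 10.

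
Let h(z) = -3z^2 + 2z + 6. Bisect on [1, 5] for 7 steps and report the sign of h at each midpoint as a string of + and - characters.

--++--+

m = 3, h(m) = -15 (−); new bracket [1, 3]
m = 2, h(m) = -2 (−); new bracket [1, 2]
m = 1.5, h(m) = 2.25 (+); new bracket [1.5, 2]
m = 1.75, h(m) = 0.3125 (+); new bracket [1.75, 2]
m = 1.875, h(m) = -0.7969 (−); new bracket [1.75, 1.875]
m = 1.8125, h(m) = -0.2305 (−); new bracket [1.75, 1.8125]
m = 1.78125, h(m) = 0.0439 (+); new bracket [1.78125, 1.8125]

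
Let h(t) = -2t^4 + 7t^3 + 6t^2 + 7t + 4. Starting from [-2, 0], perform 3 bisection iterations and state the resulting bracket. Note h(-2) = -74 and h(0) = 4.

t = -1 gives h = -6, negative; keep [-1, 0]
t = -0.5 gives h = 1, positive; keep [-1, -0.5]
t = -0.75 gives h = -1.460938, negative; keep [-0.75, -0.5]

[-0.75, -0.5]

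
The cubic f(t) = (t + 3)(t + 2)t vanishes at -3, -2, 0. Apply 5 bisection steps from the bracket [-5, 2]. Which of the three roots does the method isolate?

f(-1.5) = -1.125 < 0, so the root lies in [-1.5, 2]
f(0.25) = 1.828125 > 0, so the root lies in [-1.5, 0.25]
f(-0.625) = -2.041016 < 0, so the root lies in [-0.625, 0.25]
f(-0.1875) = -0.9558 < 0, so the root lies in [-0.1875, 0.25]
f(0.03125) = 0.1924 > 0, so the root lies in [-0.1875, 0.03125]

0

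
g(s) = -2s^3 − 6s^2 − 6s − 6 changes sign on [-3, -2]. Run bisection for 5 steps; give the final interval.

[-2.28125, -2.25]

midpoint -2.5: g = 2.75 > 0 → [-2.5, -2]
midpoint -2.25: g = -0.09375 < 0 → [-2.5, -2.25]
midpoint -2.375: g = 1.199219 > 0 → [-2.375, -2.25]
midpoint -2.3125: g = 0.522 > 0 → [-2.3125, -2.25]
midpoint -2.28125: g = 0.2066 > 0 → [-2.28125, -2.25]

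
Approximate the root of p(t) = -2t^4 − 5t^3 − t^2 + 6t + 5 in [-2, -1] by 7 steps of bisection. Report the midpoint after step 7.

m = -1.5, p(m) = 0.5 (+); new bracket [-2, -1.5]
m = -1.75, p(m) = -0.523438 (−); new bracket [-1.75, -1.5]
m = -1.625, p(m) = 0.118652 (+); new bracket [-1.75, -1.625]
m = -1.6875, p(m) = -0.1638 (−); new bracket [-1.6875, -1.625]
m = -1.65625, p(m) = -0.0137 (−); new bracket [-1.65625, -1.625]
m = -1.640625, p(m) = 0.0546 (+); new bracket [-1.65625, -1.640625]
m = -1.6484375, p(m) = 0.021 (+); new bracket [-1.65625, -1.6484375]

-1.6484375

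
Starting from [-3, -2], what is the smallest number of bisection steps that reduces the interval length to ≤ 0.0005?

Width after n steps is 1/2^n. Need 2^n ≥ 1/0.0005 = 2000.
2^10 = 1024 < 2000 ≤ 2^11 = 2048, so n = 11.

11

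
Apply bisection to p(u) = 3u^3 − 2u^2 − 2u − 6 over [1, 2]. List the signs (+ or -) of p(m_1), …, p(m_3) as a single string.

m = 1.5, p(m) = -3.375 (−); new bracket [1.5, 2]
m = 1.75, p(m) = 0.453125 (+); new bracket [1.5, 1.75]
m = 1.625, p(m) = -1.658203 (−); new bracket [1.625, 1.75]

-+-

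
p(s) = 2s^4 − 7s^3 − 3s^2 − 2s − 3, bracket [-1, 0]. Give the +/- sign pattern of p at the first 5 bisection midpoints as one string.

-+--+

midpoint -0.5: p = -1.75 < 0 → [-1, -0.5]
midpoint -0.75: p = 0.398438 > 0 → [-0.75, -0.5]
midpoint -0.625: p = -0.907715 < 0 → [-0.75, -0.625]
midpoint -0.6875: p = -0.3215 < 0 → [-0.75, -0.6875]
midpoint -0.71875: p = 0.0206 > 0 → [-0.71875, -0.6875]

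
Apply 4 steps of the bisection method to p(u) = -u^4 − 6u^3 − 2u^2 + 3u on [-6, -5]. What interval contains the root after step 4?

[-5.5625, -5.5]

p(-5.5) = 6.1875 > 0, so the root lies in [-6, -5.5]
p(-5.75) = -35.847656 < 0, so the root lies in [-5.75, -5.5]
p(-5.625) = -13.414307 < 0, so the root lies in [-5.625, -5.5]
p(-5.5625) = -3.2715 < 0, so the root lies in [-5.5625, -5.5]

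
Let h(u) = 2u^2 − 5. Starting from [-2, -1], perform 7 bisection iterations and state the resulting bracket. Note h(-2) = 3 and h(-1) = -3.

h(-1.5) = -0.5 < 0, so the root lies in [-2, -1.5]
h(-1.75) = 1.125 > 0, so the root lies in [-1.75, -1.5]
h(-1.625) = 0.28125 > 0, so the root lies in [-1.625, -1.5]
h(-1.5625) = -0.1172 < 0, so the root lies in [-1.625, -1.5625]
h(-1.59375) = 0.0801 > 0, so the root lies in [-1.59375, -1.5625]
h(-1.578125) = -0.019 < 0, so the root lies in [-1.59375, -1.578125]
h(-1.5859375) = 0.0304 > 0, so the root lies in [-1.5859375, -1.578125]

[-1.5859375, -1.578125]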